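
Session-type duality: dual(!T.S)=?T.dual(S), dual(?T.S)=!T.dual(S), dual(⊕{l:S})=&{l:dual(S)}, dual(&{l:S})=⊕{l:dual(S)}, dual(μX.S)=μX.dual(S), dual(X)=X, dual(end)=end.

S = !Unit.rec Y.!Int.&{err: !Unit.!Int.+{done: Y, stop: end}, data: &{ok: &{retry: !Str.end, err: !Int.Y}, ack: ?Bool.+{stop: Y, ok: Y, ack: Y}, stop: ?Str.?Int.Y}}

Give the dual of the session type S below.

?Unit.rec Y.?Int.+{err: ?Unit.?Int.&{done: Y, stop: end}, data: +{ok: +{retry: ?Str.end, err: ?Int.Y}, ack: !Bool.&{stop: Y, ok: Y, ack: Y}, stop: !Str.!Int.Y}}

!Unit ↦ ?Unit
  rec Y ↦ rec Y  (μ self-dual)
    !Int ↦ ?Int
      &{err,data} ↦ +{err,data}  (offer→select)
        • err:
          !Unit ↦ ?Unit
            !Int ↦ ?Int
              +{done,stop} ↦ &{done,stop}  (select→offer)
                • done:
                  Y self-dual
                • stop:
                  end self-dual
        • data:
          &{ok,ack,stop} ↦ +{ok,ack,stop}  (offer→select)
            • ok:
              &{retry,err} ↦ +{retry,err}  (offer→select)
                • retry:
                  !Str ↦ ?Str
                    end self-dual
                • err:
                  !Int ↦ ?Int
                    Y self-dual
            • ack:
              ?Bool ↦ !Bool
                +{stop,ok,ack} ↦ &{stop,ok,ack}  (select→offer)
                  • stop:
                    Y self-dual
                  • ok:
                    Y self-dual
                  • ack:
                    Y self-dual
            • stop:
              ?Str ↦ !Str
                ?Int ↦ !Int
                  Y self-dual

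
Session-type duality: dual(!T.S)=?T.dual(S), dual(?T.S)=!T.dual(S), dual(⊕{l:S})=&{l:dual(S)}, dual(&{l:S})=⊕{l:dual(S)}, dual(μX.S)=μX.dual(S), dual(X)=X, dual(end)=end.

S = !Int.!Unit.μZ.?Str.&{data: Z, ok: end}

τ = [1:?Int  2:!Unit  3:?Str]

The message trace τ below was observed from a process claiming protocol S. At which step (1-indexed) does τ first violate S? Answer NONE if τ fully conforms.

1

[1] got ?Int, protocol expects !Int  ✗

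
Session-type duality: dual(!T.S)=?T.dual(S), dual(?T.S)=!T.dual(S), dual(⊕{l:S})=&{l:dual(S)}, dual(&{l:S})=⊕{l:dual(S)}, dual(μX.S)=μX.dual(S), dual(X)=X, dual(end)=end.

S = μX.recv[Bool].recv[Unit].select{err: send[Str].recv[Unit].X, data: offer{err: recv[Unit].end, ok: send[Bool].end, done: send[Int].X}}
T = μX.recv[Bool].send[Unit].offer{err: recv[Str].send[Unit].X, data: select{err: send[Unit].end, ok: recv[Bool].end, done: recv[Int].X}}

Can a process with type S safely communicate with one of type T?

NO

μX vs μX  match (μ self-dual)
  recv[Bool] vs recv[Bool]  ✗ same direction on both sides — not dual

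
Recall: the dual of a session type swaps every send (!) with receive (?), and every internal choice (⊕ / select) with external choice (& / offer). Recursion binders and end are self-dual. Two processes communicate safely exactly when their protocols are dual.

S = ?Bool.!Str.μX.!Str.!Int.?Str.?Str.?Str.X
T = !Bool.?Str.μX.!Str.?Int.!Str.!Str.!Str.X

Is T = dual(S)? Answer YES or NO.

?Bool ‖ !Bool  match
  !Str ‖ ?Str  match
    μX ‖ μX  match (binder kept)
      !Str ‖ !Str  ✗ same direction on both sides — not dual

NO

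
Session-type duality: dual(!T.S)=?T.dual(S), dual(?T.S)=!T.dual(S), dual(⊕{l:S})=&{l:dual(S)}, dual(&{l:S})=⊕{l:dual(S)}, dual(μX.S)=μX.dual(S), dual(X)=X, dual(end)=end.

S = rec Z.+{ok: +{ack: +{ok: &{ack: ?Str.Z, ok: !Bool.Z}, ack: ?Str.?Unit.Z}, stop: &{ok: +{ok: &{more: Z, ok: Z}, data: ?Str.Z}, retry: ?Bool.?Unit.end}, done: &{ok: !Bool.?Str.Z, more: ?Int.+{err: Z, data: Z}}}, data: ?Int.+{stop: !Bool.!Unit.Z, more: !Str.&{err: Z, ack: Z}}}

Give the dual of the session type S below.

rec Z.&{ok: &{ack: &{ok: +{ack: !Str.Z, ok: ?Bool.Z}, ack: !Str.!Unit.Z}, stop: +{ok: &{ok: +{more: Z, ok: Z}, data: !Str.Z}, retry: !Bool.!Unit.end}, done: +{ok: ?Bool.!Str.Z, more: !Int.&{err: Z, data: Z}}}, data: !Int.&{stop: ?Bool.?Unit.Z, more: ?Str.+{err: Z, ack: Z}}}

rec Z = rec Z  (rec unchanged)
  +{ok,data} = &{ok,data}  (select→offer)
    [ok]
      +{ack,stop,done} = &{ack,stop,done}  (select→offer)
        [ack]
          +{ok,ack} = &{ok,ack}  (select→offer)
            [ok]
              &{ack,ok} = +{ack,ok}  (&→⊕)
                [ack]
                  ?Str = !Str
                    dual(Z) = Z
                [ok]
                  !Bool = ?Bool
                    dual(Z) = Z
            [ack]
              ?Str = !Str
                ?Unit = !Unit
                  dual(Z) = Z
        [stop]
          &{ok,retry} = +{ok,retry}  (&→⊕)
            [ok]
              +{ok,data} = &{ok,data}  (select→offer)
                [ok]
                  &{more,ok} = +{more,ok}  (&→⊕)
                    [more]
                      dual(Z) = Z
                    [ok]
                      dual(Z) = Z
                [data]
                  ?Str = !Str
                    dual(Z) = Z
            [retry]
              ?Bool = !Bool
                ?Unit = !Unit
                  dual(end) = end
        [done]
          &{ok,more} = +{ok,more}  (&→⊕)
            [ok]
              !Bool = ?Bool
                ?Str = !Str
                  dual(Z) = Z
            [more]
              ?Int = !Int
                +{err,data} = &{err,data}  (select→offer)
                  [err]
                    dual(Z) = Z
                  [data]
                    dual(Z) = Z
    [data]
      ?Int = !Int
        +{stop,more} = &{stop,more}  (select→offer)
          [stop]
            !Bool = ?Bool
              !Unit = ?Unit
                dual(Z) = Z
          [more]
            !Str = ?Str
              &{err,ack} = +{err,ack}  (&→⊕)
                [err]
                  dual(Z) = Z
                [ack]
                  dual(Z) = Z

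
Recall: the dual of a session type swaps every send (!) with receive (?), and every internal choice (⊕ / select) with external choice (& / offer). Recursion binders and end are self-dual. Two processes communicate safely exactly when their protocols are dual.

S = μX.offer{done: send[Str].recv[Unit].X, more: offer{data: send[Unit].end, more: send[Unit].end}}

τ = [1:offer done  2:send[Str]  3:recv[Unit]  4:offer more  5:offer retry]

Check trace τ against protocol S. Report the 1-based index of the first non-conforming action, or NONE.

5

step 1: offer done  match  residual = send[Str].recv[Unit].μX.…
step 2: send[Str]  match  residual = recv[Unit].μX.…
step 3: recv[Unit]  match  residual = μX.…
step 4: offer more  match  residual = offer{data: send[Unit].end, more: send[Unit].end}
step 5: got offer retry, protocol expects offer data or offer more  ✗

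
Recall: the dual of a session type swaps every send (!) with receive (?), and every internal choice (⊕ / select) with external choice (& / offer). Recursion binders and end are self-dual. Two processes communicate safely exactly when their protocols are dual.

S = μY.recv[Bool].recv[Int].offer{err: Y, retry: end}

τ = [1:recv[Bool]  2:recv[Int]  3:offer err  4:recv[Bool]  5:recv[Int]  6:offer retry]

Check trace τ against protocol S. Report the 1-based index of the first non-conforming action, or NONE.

@1 recv[Bool]  ✓  cont: recv[Int].offer{err: μY.…, retry: end}
@2 recv[Int]  ✓  cont: offer{err: μY.…, retry: end}
@3 offer err  ✓  cont: μY.…
@4 recv[Bool]  ✓  cont: recv[Int].offer{err: μY.…, retry: end}
@5 recv[Int]  ✓  cont: offer{err: μY.…, retry: end}
@6 offer retry  ✓  cont: end
trace exhausted — no violation

NONE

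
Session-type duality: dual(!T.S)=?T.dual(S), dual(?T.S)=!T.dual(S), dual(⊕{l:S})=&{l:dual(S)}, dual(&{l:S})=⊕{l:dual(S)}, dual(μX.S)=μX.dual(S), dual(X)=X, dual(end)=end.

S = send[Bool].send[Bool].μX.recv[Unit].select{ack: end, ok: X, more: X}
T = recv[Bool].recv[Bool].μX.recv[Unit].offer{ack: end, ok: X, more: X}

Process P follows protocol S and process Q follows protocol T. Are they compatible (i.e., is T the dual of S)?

send[Bool] ‖ recv[Bool]  match
  send[Bool] ‖ recv[Bool]  match
    μX ‖ μX  match (rec unchanged)
      recv[Unit] ‖ recv[Unit]  ✗ same direction on both sides — not dual

NO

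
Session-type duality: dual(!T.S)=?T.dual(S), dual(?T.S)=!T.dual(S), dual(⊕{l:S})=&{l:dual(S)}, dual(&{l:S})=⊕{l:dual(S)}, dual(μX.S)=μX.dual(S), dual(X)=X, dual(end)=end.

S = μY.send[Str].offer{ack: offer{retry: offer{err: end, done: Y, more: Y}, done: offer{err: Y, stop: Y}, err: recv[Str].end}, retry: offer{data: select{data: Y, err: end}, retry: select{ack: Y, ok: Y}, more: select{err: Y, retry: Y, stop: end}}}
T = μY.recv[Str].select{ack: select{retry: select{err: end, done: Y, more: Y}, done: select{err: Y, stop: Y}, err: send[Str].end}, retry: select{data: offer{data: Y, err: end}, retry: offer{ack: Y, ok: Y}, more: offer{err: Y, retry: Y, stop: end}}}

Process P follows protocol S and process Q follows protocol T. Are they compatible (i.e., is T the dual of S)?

YES

μY vs μY  ✓ (rec unchanged)
  send[Str] vs recv[Str]  ✓
    offer{ack,retry} vs select{ack,retry}  ✓ label sets agree
      case ack:
        offer{retry,done,err} vs select{retry,done,err}  ✓ label sets agree
          case retry:
            offer{err,done,more} vs select{err,done,more}  ✓ label sets agree
              case err:
                end vs end  ✓
              case done:
                Y vs Y  ✓
              case more:
                Y vs Y  ✓
          case done:
            offer{err,stop} vs select{err,stop}  ✓ label sets agree
              case err:
                Y vs Y  ✓
              case stop:
                Y vs Y  ✓
          case err:
            recv[Str] vs send[Str]  ✓
              end vs end  ✓
      case retry:
        offer{data,retry,more} vs select{data,retry,more}  ✓ label sets agree
          case data:
            select{data,err} vs offer{data,err}  ✓ label sets agree
              case data:
                Y vs Y  ✓
              case err:
                end vs end  ✓
          case retry:
            select{ack,ok} vs offer{ack,ok}  ✓ label sets agree
              case ack:
                Y vs Y  ✓
              case ok:
                Y vs Y  ✓
          case more:
            select{err,retry,stop} vs offer{err,retry,stop}  ✓ label sets agree
              case err:
                Y vs Y  ✓
              case retry:
                Y vs Y  ✓
              case stop:
                end vs end  ✓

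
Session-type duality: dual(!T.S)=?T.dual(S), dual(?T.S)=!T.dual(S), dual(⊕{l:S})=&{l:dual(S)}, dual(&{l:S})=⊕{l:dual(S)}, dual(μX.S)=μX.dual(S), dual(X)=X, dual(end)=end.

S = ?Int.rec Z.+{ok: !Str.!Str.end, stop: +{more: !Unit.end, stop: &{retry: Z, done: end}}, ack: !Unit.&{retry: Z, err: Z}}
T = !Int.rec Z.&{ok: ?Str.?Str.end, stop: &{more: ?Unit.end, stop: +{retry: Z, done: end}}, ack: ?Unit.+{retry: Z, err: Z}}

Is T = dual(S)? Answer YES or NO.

?Int ‖ !Int  match
  rec Z ‖ rec Z  match (binder kept)
    +{ok,stop,ack} ‖ &{ok,stop,ack}  match label sets agree
      [ok]
        !Str ‖ ?Str  match
          !Str ‖ ?Str  match
            end ‖ end  match
      [stop]
        +{more,stop} ‖ &{more,stop}  match label sets agree
          [more]
            !Unit ‖ ?Unit  match
              end ‖ end  match
          [stop]
            &{retry,done} ‖ +{retry,done}  match label sets agree
              [retry]
                Z ‖ Z  match
              [done]
                end ‖ end  match
      [ack]
        !Unit ‖ ?Unit  match
          &{retry,err} ‖ +{retry,err}  match label sets agree
            [retry]
              Z ‖ Z  match
            [err]
              Z ‖ Z  match

YES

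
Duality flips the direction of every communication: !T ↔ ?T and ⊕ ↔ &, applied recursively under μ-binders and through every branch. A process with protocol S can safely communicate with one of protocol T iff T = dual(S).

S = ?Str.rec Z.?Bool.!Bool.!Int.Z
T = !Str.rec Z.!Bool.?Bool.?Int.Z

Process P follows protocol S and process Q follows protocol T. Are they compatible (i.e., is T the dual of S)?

YES

?Str | !Str  ✓
  rec Z | rec Z  ✓ (rec unchanged)
    ?Bool | !Bool  ✓
      !Bool | ?Bool  ✓
        !Int | ?Int  ✓
          Z | Z  ✓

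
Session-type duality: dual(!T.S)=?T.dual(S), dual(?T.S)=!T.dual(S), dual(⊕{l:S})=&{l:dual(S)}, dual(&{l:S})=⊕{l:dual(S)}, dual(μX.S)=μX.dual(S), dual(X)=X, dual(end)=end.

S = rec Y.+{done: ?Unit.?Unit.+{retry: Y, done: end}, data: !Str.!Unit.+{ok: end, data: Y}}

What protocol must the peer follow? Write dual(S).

rec Y → rec Y  (μ self-dual)
  +{done,data} → &{done,data}  (internal→external)
    case done:
      ?Unit → !Unit
        ?Unit → !Unit
          +{retry,done} → &{retry,done}  (internal→external)
            case retry:
              Y self-dual
            case done:
              end self-dual
    case data:
      !Str → ?Str
        !Unit → ?Unit
          +{ok,data} → &{ok,data}  (internal→external)
            case ok:
              end self-dual
            case data:
              Y self-dual

rec Y.&{done: !Unit.!Unit.&{retry: Y, done: end}, data: ?Str.?Unit.&{ok: end, data: Y}}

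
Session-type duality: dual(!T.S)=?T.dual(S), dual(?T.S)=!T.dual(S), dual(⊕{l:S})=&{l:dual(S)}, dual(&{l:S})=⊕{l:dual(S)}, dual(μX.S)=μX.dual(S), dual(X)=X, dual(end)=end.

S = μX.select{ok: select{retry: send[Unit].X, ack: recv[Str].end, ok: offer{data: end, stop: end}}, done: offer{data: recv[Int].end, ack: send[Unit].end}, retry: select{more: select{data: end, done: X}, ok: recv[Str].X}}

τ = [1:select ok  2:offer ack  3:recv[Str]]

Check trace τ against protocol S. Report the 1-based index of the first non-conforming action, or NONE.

step 1: select ok  ok  cont: select{retry: send[Unit].μX.…, ack: recv[Str].end, ok: offer{data: end, stop: end}}
step 2: got offer ack, protocol expects select retry or select ack or select ok  ✗

2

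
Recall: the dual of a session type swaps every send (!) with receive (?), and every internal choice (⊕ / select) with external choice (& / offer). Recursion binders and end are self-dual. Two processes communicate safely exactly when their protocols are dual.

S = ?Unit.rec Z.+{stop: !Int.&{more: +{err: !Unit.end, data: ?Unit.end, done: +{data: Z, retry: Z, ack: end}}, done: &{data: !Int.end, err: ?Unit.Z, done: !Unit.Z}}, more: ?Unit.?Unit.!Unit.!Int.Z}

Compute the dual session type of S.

?Unit = !Unit
  rec Z = rec Z  (μ self-dual)
    +{stop,more} = &{stop,more}  (select→offer)
      • stop:
        !Int = ?Int
          &{more,done} = +{more,done}  (&→⊕)
            • more:
              +{err,data,done} = &{err,data,done}  (select→offer)
                • err:
                  !Unit = ?Unit
                    end self-dual
                • data:
                  ?Unit = !Unit
                    end self-dual
                • done:
                  +{data,retry,ack} = &{data,retry,ack}  (select→offer)
                    • data:
                      Z self-dual
                    • retry:
                      Z self-dual
                    • ack:
                      end self-dual
            • done:
              &{data,err,done} = +{data,err,done}  (&→⊕)
                • data:
                  !Int = ?Int
                    end self-dual
                • err:
                  ?Unit = !Unit
                    Z self-dual
                • done:
                  !Unit = ?Unit
                    Z self-dual
      • more:
        ?Unit = !Unit
          ?Unit = !Unit
            !Unit = ?Unit
              !Int = ?Int
                Z self-dual

!Unit.rec Z.&{stop: ?Int.+{more: &{err: ?Unit.end, data: !Unit.end, done: &{data: Z, retry: Z, ack: end}}, done: +{data: ?Int.end, err: !Unit.Z, done: ?Unit.Z}}, more: !Unit.!Unit.?Unit.?Int.Z}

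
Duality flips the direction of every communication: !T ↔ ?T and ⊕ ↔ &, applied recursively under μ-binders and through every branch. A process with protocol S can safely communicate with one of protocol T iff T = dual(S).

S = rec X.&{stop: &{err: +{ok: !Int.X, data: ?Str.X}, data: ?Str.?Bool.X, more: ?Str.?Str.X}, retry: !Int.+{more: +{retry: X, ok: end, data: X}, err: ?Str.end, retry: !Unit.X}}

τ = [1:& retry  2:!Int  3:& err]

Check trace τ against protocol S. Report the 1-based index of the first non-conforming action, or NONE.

step 1: & retry  ok  now at !Int.+{more: +{retry: rec X.…, ok: end, data: rec X.…}, err: ?Str.end, retry: !Unit.rec X.…}
step 2: !Int  ok  now at +{more: +{retry: rec X.…, ok: end, data: rec X.…}, err: ?Str.end, retry: !Unit.rec X.…}
step 3: got & err, protocol expects + more or + err or + retry  ✗

3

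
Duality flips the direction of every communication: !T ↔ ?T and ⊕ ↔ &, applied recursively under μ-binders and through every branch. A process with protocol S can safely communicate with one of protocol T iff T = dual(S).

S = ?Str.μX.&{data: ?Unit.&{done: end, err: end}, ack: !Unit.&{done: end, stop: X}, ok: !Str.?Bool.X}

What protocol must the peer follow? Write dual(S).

?Str ↦ !Str
  μX ↦ μX  (μ self-dual)
    &{data,ack,ok} ↦ ⊕{data,ack,ok}  (external→internal)
      case data:
        ?Unit ↦ !Unit
          &{done,err} ↦ ⊕{done,err}  (external→internal)
            case done:
              end ↦ end
            case err:
              end ↦ end
      case ack:
        !Unit ↦ ?Unit
          &{done,stop} ↦ ⊕{done,stop}  (external→internal)
            case done:
              end ↦ end
            case stop:
              X ↦ X
      case ok:
        !Str ↦ ?Str
          ?Bool ↦ !Bool
            X ↦ X

!Str.μX.⊕{data: !Unit.⊕{done: end, err: end}, ack: ?Unit.⊕{done: end, stop: X}, ok: ?Str.!Bool.X}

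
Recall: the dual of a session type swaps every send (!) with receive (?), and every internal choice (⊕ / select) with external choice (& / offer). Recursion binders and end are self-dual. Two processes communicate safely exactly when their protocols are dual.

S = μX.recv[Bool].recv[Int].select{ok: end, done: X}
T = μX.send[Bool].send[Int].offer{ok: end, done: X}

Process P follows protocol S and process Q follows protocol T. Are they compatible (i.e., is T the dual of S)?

YES

μX | μX  match (rec unchanged)
  recv[Bool] | send[Bool]  match
    recv[Int] | send[Int]  match
      select{ok,done} | offer{ok,done}  match label sets agree
        case ok:
          end | end  match
        case done:
          X | X  match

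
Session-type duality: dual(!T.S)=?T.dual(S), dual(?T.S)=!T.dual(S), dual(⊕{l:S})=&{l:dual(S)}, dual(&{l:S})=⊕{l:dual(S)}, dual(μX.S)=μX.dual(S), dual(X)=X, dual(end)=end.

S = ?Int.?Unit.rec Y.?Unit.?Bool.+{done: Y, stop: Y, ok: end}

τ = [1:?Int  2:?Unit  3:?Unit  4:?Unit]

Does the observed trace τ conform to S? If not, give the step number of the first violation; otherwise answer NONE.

@1 ?Int  match  state: ?Unit.rec Y.…
@2 ?Unit  match  state: rec Y.…
@3 ?Unit  match  state: ?Bool.+{done: rec Y.…, stop: rec Y.…, ok: end}
@4 got ?Unit, protocol expects ?Bool  ✗

4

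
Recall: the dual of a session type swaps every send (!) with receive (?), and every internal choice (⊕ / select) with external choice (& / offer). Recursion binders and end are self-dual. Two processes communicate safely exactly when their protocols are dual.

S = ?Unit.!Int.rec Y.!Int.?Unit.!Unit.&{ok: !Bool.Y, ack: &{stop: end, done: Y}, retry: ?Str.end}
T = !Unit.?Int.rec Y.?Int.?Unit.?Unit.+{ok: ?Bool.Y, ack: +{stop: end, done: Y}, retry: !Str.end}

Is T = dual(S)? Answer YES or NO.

?Unit ‖ !Unit  match
  !Int ‖ ?Int  match
    rec Y ‖ rec Y  match (μ self-dual)
      !Int ‖ ?Int  match
        ?Unit ‖ ?Unit  ✗ same direction on both sides — not dual

NO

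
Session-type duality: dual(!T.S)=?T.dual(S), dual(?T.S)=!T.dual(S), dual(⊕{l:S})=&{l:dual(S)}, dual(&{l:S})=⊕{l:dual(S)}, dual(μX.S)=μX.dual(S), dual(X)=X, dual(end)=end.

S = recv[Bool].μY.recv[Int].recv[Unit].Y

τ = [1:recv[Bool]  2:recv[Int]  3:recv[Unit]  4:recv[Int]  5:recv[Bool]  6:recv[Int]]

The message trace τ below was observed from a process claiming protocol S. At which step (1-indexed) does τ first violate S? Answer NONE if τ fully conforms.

5

[1] recv[Bool]  ✓  cont: μY.…
[2] recv[Int]  ✓  cont: recv[Unit].μY.…
[3] recv[Unit]  ✓  cont: μY.…
[4] recv[Int]  ✓  cont: recv[Unit].μY.…
[5] got recv[Bool], protocol expects recv[Unit]  ✗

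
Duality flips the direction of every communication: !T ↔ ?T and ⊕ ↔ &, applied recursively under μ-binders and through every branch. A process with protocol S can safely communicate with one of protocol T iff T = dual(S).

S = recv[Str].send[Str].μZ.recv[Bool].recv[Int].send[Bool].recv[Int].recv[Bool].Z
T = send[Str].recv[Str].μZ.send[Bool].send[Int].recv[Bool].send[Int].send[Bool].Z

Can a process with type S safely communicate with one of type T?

recv[Str] | send[Str]  ✓
  send[Str] | recv[Str]  ✓
    μZ | μZ  ✓ (rec unchanged)
      recv[Bool] | send[Bool]  ✓
        recv[Int] | send[Int]  ✓
          send[Bool] | recv[Bool]  ✓
            recv[Int] | send[Int]  ✓
              recv[Bool] | send[Bool]  ✓
                Z | Z  ✓

YES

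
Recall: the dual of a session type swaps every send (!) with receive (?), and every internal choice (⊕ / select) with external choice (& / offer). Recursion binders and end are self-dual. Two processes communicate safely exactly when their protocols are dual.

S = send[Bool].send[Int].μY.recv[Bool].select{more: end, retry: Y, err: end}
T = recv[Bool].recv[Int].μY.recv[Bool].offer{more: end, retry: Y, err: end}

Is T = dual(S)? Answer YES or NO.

send[Bool] ‖ recv[Bool]  ✓
  send[Int] ‖ recv[Int]  ✓
    μY ‖ μY  ✓ (binder kept)
      recv[Bool] ‖ recv[Bool]  ✗ same direction on both sides — not dual

NO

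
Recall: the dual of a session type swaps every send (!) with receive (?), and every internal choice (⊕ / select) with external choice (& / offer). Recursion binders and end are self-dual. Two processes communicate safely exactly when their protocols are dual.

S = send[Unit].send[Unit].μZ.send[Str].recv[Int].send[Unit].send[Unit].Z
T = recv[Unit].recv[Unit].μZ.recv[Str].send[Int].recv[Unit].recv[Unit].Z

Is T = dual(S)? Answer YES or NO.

YES

send[Unit] | recv[Unit]  match
  send[Unit] | recv[Unit]  match
    μZ | μZ  match (rec unchanged)
      send[Str] | recv[Str]  match
        recv[Int] | send[Int]  match
          send[Unit] | recv[Unit]  match
            send[Unit] | recv[Unit]  match
              Z | Z  match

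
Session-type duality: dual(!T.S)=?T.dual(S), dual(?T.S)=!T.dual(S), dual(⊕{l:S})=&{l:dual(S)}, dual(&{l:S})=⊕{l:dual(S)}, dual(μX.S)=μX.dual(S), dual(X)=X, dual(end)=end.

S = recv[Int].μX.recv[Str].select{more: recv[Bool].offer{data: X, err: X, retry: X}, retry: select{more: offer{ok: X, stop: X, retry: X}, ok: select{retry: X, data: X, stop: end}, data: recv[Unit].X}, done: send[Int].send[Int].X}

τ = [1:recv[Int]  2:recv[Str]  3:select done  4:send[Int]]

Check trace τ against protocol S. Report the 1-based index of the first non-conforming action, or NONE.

NONE

step 1: recv[Int]  match  now at μX.…
step 2: recv[Str]  match  now at select{more: recv[Bool].offer{data: μX.…, err: μX.…, retry: μX.…}, retry: select{more: offer{ok: μX.…, stop: μX.…, retry: μX.…}, ok: select{retry: μX.…, data: μX.…, stop: end}, data: recv[Unit].μX.…}, done: send[Int].send[Int].μX.…}
step 3: select done  match  now at send[Int].send[Int].μX.…
step 4: send[Int]  match  now at send[Int].μX.…
τ conforms to S (length 4)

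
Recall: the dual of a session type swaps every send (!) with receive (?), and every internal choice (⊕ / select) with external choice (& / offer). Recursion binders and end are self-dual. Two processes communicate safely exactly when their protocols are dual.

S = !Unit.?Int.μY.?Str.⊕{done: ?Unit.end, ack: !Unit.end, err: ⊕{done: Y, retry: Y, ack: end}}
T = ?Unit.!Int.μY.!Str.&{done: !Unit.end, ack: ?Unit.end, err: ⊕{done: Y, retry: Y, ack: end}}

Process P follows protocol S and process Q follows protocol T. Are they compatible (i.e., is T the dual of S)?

!Unit vs ?Unit  ✓
  ?Int vs !Int  ✓
    μY vs μY  ✓ (binder kept)
      ?Str vs !Str  ✓
        ⊕{done,ack,err} vs &{done,ack,err}  ✓ labels match
          [done]
            ?Unit vs !Unit  ✓
              end vs end  ✓
          [ack]
            !Unit vs ?Unit  ✓
              end vs end  ✓
          [err]
            ⊕{done,retry,ack} vs ⊕{done,retry,ack}  ✗ choice polarity not flipped — not dual

NO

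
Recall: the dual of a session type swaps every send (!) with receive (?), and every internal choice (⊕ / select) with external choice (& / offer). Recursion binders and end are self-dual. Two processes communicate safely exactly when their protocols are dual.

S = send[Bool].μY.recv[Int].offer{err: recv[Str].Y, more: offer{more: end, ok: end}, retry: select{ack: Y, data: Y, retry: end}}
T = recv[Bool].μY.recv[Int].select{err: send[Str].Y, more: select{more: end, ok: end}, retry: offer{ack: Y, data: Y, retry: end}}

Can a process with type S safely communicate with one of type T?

send[Bool] | recv[Bool]  ✓
  μY | μY  ✓ (binder kept)
    recv[Int] | recv[Int]  ✗ same direction on both sides — not dual

NO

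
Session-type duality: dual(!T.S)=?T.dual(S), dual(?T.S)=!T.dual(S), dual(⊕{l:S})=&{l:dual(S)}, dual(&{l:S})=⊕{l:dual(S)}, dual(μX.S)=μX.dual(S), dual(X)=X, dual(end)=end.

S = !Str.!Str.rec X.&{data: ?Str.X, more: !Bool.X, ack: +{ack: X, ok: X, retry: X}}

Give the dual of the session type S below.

?Str.?Str.rec X.+{data: !Str.X, more: ?Bool.X, ack: &{ack: X, ok: X, retry: X}}

!Str → ?Str
  !Str → ?Str
    rec X → rec X  (binder kept)
      &{data,more,ack} → +{data,more,ack}  (offer→select)
        [data]
          ?Str → !Str
            X self-dual
        [more]
          !Bool → ?Bool
            X self-dual
        [ack]
          +{ack,ok,retry} → &{ack,ok,retry}  (⊕→&)
            [ack]
              X self-dual
            [ok]
              X self-dual
            [retry]
              X self-dual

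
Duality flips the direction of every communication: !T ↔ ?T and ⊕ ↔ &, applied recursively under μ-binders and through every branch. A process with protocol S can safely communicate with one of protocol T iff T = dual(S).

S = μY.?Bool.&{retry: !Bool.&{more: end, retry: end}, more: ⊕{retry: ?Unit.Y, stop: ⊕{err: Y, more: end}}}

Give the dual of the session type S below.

μY = μY  (μ self-dual)
  ?Bool = !Bool
    &{retry,more} = ⊕{retry,more}  (external→internal)
      case retry:
        !Bool = ?Bool
          &{more,retry} = ⊕{more,retry}  (external→internal)
            case more:
              end ↦ end
            case retry:
              end ↦ end
      case more:
        ⊕{retry,stop} = &{retry,stop}  (⊕→&)
          case retry:
            ?Unit = !Unit
              Y ↦ Y
          case stop:
            ⊕{err,more} = &{err,more}  (⊕→&)
              case err:
                Y ↦ Y
              case more:
                end ↦ end

μY.!Bool.⊕{retry: ?Bool.⊕{more: end, retry: end}, more: &{retry: !Unit.Y, stop: &{err: Y, more: end}}}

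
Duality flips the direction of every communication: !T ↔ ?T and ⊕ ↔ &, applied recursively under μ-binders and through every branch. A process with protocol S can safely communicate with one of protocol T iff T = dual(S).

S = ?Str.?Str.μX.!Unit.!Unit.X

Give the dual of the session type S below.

?Str = !Str
  ?Str = !Str
    μX = μX  (rec unchanged)
      !Unit = ?Unit
        !Unit = ?Unit
          X self-dual

!Str.!Str.μX.?Unit.?Unit.X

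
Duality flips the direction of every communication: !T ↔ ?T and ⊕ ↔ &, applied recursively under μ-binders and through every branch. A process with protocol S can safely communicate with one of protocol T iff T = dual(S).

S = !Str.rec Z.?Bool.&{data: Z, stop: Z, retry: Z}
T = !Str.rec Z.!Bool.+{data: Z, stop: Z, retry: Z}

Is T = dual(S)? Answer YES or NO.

!Str ‖ !Str  ✗ same direction on both sides — not dual

NO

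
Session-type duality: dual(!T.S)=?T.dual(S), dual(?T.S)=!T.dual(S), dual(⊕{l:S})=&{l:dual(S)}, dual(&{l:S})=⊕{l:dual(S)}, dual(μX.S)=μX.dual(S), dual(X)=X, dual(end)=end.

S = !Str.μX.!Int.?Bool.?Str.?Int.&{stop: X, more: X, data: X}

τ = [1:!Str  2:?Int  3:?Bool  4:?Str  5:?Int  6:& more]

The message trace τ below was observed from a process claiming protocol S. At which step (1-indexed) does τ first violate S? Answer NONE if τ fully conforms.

step 1: !Str  ok  cont: μX.…
step 2: got ?Int, protocol expects !Int  ✗

2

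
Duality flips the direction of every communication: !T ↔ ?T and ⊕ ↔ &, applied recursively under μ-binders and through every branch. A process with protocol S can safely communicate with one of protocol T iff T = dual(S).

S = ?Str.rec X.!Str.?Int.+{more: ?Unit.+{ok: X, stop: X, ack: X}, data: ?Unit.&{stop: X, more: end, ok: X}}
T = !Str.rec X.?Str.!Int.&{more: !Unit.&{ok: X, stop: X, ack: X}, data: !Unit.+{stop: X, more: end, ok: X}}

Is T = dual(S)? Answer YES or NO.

YES

?Str vs !Str  match
  rec X vs rec X  match (rec unchanged)
    !Str vs ?Str  match
      ?Int vs !Int  match
        +{more,data} vs &{more,data}  match label sets agree
          • more:
            ?Unit vs !Unit  match
              +{ok,stop,ack} vs &{ok,stop,ack}  match label sets agree
                • ok:
                  X vs X  match
                • stop:
                  X vs X  match
                • ack:
                  X vs X  match
          • data:
            ?Unit vs !Unit  match
              &{stop,more,ok} vs +{stop,more,ok}  match label sets agree
                • stop:
                  X vs X  match
                • more:
                  end vs end  match
                • ok:
                  X vs X  match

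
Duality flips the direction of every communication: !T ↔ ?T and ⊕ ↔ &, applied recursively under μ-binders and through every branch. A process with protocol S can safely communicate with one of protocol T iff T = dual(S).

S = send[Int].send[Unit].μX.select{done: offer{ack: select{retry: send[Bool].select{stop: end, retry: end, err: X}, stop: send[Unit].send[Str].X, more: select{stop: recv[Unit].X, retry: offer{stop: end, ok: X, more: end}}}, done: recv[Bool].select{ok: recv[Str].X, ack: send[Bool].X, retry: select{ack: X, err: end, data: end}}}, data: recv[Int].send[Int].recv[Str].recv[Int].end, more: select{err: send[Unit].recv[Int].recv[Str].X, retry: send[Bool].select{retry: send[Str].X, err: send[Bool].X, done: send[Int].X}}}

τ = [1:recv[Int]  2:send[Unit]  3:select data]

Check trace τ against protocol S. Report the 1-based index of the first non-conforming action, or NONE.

1

@1 got recv[Int], protocol expects send[Int]  ✗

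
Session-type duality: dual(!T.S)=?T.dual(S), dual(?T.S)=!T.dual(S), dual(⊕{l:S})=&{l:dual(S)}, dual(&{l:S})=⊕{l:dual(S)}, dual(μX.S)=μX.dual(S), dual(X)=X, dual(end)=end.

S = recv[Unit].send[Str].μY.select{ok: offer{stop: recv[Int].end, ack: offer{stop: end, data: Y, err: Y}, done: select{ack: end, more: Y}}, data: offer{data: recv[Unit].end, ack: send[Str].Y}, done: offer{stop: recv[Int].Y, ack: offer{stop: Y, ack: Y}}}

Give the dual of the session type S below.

recv[Unit] = send[Unit]
  send[Str] = recv[Str]
    μY = μY  (binder kept)
      select{ok,data,done} = offer{ok,data,done}  (select→offer)
        case ok:
          offer{stop,ack,done} = select{stop,ack,done}  (offer→select)
            case stop:
              recv[Int] = send[Int]
                dual(end) = end
            case ack:
              offer{stop,data,err} = select{stop,data,err}  (offer→select)
                case stop:
                  dual(end) = end
                case data:
                  dual(Y) = Y
                case err:
                  dual(Y) = Y
            case done:
              select{ack,more} = offer{ack,more}  (select→offer)
                case ack:
                  dual(end) = end
                case more:
                  dual(Y) = Y
        case data:
          offer{data,ack} = select{data,ack}  (offer→select)
            case data:
              recv[Unit] = send[Unit]
                dual(end) = end
            case ack:
              send[Str] = recv[Str]
                dual(Y) = Y
        case done:
          offer{stop,ack} = select{stop,ack}  (offer→select)
            case stop:
              recv[Int] = send[Int]
                dual(Y) = Y
            case ack:
              offer{stop,ack} = select{stop,ack}  (offer→select)
                case stop:
                  dual(Y) = Y
                case ack:
                  dual(Y) = Y

send[Unit].recv[Str].μY.offer{ok: select{stop: send[Int].end, ack: select{stop: end, data: Y, err: Y}, done: offer{ack: end, more: Y}}, data: select{data: send[Unit].end, ack: recv[Str].Y}, done: select{stop: send[Int].Y, ack: select{stop: Y, ack: Y}}}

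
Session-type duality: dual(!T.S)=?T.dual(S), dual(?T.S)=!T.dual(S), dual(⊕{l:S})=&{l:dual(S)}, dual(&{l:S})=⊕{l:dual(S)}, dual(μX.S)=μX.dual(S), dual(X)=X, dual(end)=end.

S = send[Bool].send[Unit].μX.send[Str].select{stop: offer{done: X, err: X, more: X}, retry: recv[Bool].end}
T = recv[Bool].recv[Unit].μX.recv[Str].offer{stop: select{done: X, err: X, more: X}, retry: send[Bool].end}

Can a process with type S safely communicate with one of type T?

YES

send[Bool] vs recv[Bool]  ✓
  send[Unit] vs recv[Unit]  ✓
    μX vs μX  ✓ (binder kept)
      send[Str] vs recv[Str]  ✓
        select{stop,retry} vs offer{stop,retry}  ✓ label sets agree
          • stop:
            offer{done,err,more} vs select{done,err,more}  ✓ label sets agree
              • done:
                X vs X  ✓
              • err:
                X vs X  ✓
              • more:
                X vs X  ✓
          • retry:
            recv[Bool] vs send[Bool]  ✓
              end vs end  ✓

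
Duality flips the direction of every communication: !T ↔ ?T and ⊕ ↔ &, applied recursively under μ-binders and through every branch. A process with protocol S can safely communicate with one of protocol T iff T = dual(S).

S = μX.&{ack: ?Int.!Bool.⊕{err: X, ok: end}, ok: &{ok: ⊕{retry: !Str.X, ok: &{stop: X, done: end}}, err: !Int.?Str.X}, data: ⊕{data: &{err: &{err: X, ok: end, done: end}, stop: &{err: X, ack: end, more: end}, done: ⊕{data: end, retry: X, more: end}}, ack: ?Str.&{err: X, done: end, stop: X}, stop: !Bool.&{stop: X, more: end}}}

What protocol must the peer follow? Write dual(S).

μX.⊕{ack: !Int.?Bool.&{err: X, ok: end}, ok: ⊕{ok: &{retry: ?Str.X, ok: ⊕{stop: X, done: end}}, err: ?Int.!Str.X}, data: &{data: ⊕{err: ⊕{err: X, ok: end, done: end}, stop: ⊕{err: X, ack: end, more: end}, done: &{data: end, retry: X, more: end}}, ack: !Str.⊕{err: X, done: end, stop: X}, stop: ?Bool.⊕{stop: X, more: end}}}

μX ↦ μX  (μ self-dual)
  &{ack,ok,data} ↦ ⊕{ack,ok,data}  (external→internal)
    [ack]
      ?Int ↦ !Int
        !Bool ↦ ?Bool
          ⊕{err,ok} ↦ &{err,ok}  (select→offer)
            [err]
              dual(X) = X
            [ok]
              dual(end) = end
    [ok]
      &{ok,err} ↦ ⊕{ok,err}  (external→internal)
        [ok]
          ⊕{retry,ok} ↦ &{retry,ok}  (select→offer)
            [retry]
              !Str ↦ ?Str
                dual(X) = X
            [ok]
              &{stop,done} ↦ ⊕{stop,done}  (external→internal)
                [stop]
                  dual(X) = X
                [done]
                  dual(end) = end
        [err]
          !Int ↦ ?Int
            ?Str ↦ !Str
              dual(X) = X
    [data]
      ⊕{data,ack,stop} ↦ &{data,ack,stop}  (select→offer)
        [data]
          &{err,stop,done} ↦ ⊕{err,stop,done}  (external→internal)
            [err]
              &{err,ok,done} ↦ ⊕{err,ok,done}  (external→internal)
                [err]
                  dual(X) = X
                [ok]
                  dual(end) = end
                [done]
                  dual(end) = end
            [stop]
              &{err,ack,more} ↦ ⊕{err,ack,more}  (external→internal)
                [err]
                  dual(X) = X
                [ack]
                  dual(end) = end
                [more]
                  dual(end) = end
            [done]
              ⊕{data,retry,more} ↦ &{data,retry,more}  (select→offer)
                [data]
                  dual(end) = end
                [retry]
                  dual(X) = X
                [more]
                  dual(end) = end
        [ack]
          ?Str ↦ !Str
            &{err,done,stop} ↦ ⊕{err,done,stop}  (external→internal)
              [err]
                dual(X) = X
              [done]
                dual(end) = end
              [stop]
                dual(X) = X
        [stop]
          !Bool ↦ ?Bool
            &{stop,more} ↦ ⊕{stop,more}  (external→internal)
              [stop]
                dual(X) = X
              [more]
                dual(end) = end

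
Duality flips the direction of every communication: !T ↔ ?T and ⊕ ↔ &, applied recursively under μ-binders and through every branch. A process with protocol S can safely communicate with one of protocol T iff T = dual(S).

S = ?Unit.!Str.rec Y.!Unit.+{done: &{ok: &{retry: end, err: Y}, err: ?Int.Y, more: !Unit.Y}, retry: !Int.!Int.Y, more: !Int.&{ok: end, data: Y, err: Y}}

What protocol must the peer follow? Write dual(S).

?Unit → !Unit
  !Str → ?Str
    rec Y → rec Y  (binder kept)
      !Unit → ?Unit
        +{done,retry,more} → &{done,retry,more}  (⊕→&)
          [done]
            &{ok,err,more} → +{ok,err,more}  (offer→select)
              [ok]
                &{retry,err} → +{retry,err}  (offer→select)
                  [retry]
                    end self-dual
                  [err]
                    Y self-dual
              [err]
                ?Int → !Int
                  Y self-dual
              [more]
                !Unit → ?Unit
                  Y self-dual
          [retry]
            !Int → ?Int
              !Int → ?Int
                Y self-dual
          [more]
            !Int → ?Int
              &{ok,data,err} → +{ok,data,err}  (offer→select)
                [ok]
                  end self-dual
                [data]
                  Y self-dual
                [err]
                  Y self-dual

!Unit.?Str.rec Y.?Unit.&{done: +{ok: +{retry: end, err: Y}, err: !Int.Y, more: ?Unit.Y}, retry: ?Int.?Int.Y, more: ?Int.+{ok: end, data: Y, err: Y}}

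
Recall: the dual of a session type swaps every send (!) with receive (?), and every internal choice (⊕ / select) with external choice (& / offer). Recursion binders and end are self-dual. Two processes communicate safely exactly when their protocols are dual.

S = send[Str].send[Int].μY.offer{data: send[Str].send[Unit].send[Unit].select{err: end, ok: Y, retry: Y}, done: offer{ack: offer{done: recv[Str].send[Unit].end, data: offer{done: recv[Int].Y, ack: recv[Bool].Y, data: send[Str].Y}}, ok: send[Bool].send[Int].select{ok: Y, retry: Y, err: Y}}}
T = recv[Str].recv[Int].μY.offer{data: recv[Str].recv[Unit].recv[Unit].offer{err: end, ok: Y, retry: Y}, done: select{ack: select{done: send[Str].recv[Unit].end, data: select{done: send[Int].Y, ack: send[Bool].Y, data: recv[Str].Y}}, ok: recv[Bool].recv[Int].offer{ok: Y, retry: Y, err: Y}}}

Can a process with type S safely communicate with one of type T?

send[Str] vs recv[Str]  ok
  send[Int] vs recv[Int]  ok
    μY vs μY  ok (binder kept)
      offer{data,done} vs offer{data,done}  ✗ choice polarity not flipped — not dual

NO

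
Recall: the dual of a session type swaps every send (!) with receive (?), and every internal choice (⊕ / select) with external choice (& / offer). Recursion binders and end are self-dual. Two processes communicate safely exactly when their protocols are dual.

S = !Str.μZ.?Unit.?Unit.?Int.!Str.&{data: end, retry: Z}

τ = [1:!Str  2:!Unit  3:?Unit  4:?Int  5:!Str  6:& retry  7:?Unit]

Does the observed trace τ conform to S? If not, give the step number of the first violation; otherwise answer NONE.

[1] !Str  match  residual = μZ.…
[2] got !Unit, protocol expects ?Unit  ✗

2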